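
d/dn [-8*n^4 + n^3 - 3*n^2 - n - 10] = -32*n^3 + 3*n^2 - 6*n - 1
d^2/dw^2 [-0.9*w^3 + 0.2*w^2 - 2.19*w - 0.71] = 0.4 - 5.4*w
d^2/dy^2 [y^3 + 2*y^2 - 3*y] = 6*y + 4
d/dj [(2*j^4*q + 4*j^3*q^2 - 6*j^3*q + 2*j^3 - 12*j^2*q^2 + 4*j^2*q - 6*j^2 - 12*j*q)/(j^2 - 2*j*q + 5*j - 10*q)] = 2*(-j*(2*j - 2*q + 5)*(j^3*q + 2*j^2*q^2 - 3*j^2*q + j^2 - 6*j*q^2 + 2*j*q - 3*j - 6*q) + (j^2 - 2*j*q + 5*j - 10*q)*(4*j^3*q + 6*j^2*q^2 - 9*j^2*q + 3*j^2 - 12*j*q^2 + 4*j*q - 6*j - 6*q))/(j^2 - 2*j*q + 5*j - 10*q)^2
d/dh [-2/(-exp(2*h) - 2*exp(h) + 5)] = -4*(exp(h) + 1)*exp(h)/(exp(2*h) + 2*exp(h) - 5)^2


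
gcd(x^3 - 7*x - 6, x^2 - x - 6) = x^2 - x - 6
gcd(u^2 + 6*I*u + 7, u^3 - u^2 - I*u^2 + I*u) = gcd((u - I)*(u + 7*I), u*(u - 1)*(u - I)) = u - I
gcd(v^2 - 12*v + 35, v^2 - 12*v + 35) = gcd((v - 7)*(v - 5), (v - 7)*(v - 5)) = v^2 - 12*v + 35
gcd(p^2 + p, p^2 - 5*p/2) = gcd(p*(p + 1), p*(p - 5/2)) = p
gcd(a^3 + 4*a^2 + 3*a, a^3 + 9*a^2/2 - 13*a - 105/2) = a + 3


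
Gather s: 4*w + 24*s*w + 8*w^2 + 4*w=24*s*w + 8*w^2 + 8*w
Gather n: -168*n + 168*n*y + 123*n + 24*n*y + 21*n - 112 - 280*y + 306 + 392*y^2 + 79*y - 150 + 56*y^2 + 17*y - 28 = n*(192*y - 24) + 448*y^2 - 184*y + 16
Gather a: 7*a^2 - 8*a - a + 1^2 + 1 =7*a^2 - 9*a + 2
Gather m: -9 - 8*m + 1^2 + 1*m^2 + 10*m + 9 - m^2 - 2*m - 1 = 0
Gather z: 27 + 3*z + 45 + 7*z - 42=10*z + 30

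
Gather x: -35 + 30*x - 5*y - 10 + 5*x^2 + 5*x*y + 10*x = 5*x^2 + x*(5*y + 40) - 5*y - 45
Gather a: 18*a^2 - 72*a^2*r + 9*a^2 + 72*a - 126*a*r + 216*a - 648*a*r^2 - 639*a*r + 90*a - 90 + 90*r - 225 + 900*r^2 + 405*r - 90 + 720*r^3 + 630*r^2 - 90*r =a^2*(27 - 72*r) + a*(-648*r^2 - 765*r + 378) + 720*r^3 + 1530*r^2 + 405*r - 405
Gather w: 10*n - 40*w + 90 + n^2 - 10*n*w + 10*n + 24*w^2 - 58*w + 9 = n^2 + 20*n + 24*w^2 + w*(-10*n - 98) + 99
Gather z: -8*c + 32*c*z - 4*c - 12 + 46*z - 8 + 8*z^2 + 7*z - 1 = -12*c + 8*z^2 + z*(32*c + 53) - 21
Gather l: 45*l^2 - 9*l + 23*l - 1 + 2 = 45*l^2 + 14*l + 1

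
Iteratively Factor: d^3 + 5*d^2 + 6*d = (d + 2)*(d^2 + 3*d) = (d + 2)*(d + 3)*(d)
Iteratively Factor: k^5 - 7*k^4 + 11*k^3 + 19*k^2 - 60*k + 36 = (k - 1)*(k^4 - 6*k^3 + 5*k^2 + 24*k - 36) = (k - 3)*(k - 1)*(k^3 - 3*k^2 - 4*k + 12) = (k - 3)*(k - 1)*(k + 2)*(k^2 - 5*k + 6) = (k - 3)^2*(k - 1)*(k + 2)*(k - 2)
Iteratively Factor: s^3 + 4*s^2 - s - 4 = (s + 1)*(s^2 + 3*s - 4) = (s + 1)*(s + 4)*(s - 1)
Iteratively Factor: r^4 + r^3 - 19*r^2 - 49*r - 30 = (r - 5)*(r^3 + 6*r^2 + 11*r + 6) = (r - 5)*(r + 2)*(r^2 + 4*r + 3) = (r - 5)*(r + 2)*(r + 3)*(r + 1)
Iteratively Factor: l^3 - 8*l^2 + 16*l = (l - 4)*(l^2 - 4*l) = (l - 4)^2*(l)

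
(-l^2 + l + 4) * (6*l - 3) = -6*l^3 + 9*l^2 + 21*l - 12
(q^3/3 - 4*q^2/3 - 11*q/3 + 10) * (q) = q^4/3 - 4*q^3/3 - 11*q^2/3 + 10*q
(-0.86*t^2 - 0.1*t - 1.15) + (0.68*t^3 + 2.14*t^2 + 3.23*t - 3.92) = 0.68*t^3 + 1.28*t^2 + 3.13*t - 5.07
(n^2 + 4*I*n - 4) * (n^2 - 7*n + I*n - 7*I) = n^4 - 7*n^3 + 5*I*n^3 - 8*n^2 - 35*I*n^2 + 56*n - 4*I*n + 28*I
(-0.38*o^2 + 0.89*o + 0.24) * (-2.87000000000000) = 1.0906*o^2 - 2.5543*o - 0.6888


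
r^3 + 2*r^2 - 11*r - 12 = (r - 3)*(r + 1)*(r + 4)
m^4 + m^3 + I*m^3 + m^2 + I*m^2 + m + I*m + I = (m + 1)*(m - I)*(m + I)^2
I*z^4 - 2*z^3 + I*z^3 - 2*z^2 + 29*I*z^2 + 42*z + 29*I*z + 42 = (z - 3*I)*(z - 2*I)*(z + 7*I)*(I*z + I)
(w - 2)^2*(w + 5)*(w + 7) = w^4 + 8*w^3 - 9*w^2 - 92*w + 140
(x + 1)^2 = x^2 + 2*x + 1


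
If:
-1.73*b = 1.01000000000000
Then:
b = -0.58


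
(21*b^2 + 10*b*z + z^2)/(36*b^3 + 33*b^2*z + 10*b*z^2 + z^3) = (7*b + z)/(12*b^2 + 7*b*z + z^2)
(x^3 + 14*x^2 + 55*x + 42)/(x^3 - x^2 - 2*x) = (x^2 + 13*x + 42)/(x*(x - 2))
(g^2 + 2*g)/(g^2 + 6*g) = (g + 2)/(g + 6)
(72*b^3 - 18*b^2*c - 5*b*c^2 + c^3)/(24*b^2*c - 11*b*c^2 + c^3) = (24*b^2 + 2*b*c - c^2)/(c*(8*b - c))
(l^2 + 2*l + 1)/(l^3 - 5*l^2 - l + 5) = (l + 1)/(l^2 - 6*l + 5)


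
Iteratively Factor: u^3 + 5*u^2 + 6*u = (u)*(u^2 + 5*u + 6) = u*(u + 2)*(u + 3)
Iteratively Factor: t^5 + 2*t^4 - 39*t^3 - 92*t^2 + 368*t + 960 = (t + 4)*(t^4 - 2*t^3 - 31*t^2 + 32*t + 240) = (t - 5)*(t + 4)*(t^3 + 3*t^2 - 16*t - 48) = (t - 5)*(t + 4)^2*(t^2 - t - 12) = (t - 5)*(t + 3)*(t + 4)^2*(t - 4)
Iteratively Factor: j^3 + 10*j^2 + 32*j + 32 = (j + 4)*(j^2 + 6*j + 8) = (j + 2)*(j + 4)*(j + 4)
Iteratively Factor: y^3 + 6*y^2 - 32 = (y + 4)*(y^2 + 2*y - 8) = (y - 2)*(y + 4)*(y + 4)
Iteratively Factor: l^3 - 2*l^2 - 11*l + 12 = (l + 3)*(l^2 - 5*l + 4) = (l - 1)*(l + 3)*(l - 4)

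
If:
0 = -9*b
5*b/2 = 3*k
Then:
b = 0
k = 0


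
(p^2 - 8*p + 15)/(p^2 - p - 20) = (p - 3)/(p + 4)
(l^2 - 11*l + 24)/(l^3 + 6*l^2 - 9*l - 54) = (l - 8)/(l^2 + 9*l + 18)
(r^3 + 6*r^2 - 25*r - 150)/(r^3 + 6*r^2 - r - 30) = (r^2 + r - 30)/(r^2 + r - 6)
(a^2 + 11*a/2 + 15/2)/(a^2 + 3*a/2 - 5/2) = (a + 3)/(a - 1)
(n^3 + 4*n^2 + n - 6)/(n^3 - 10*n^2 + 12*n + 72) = (n^2 + 2*n - 3)/(n^2 - 12*n + 36)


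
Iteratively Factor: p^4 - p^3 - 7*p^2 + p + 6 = (p - 3)*(p^3 + 2*p^2 - p - 2) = (p - 3)*(p + 2)*(p^2 - 1) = (p - 3)*(p - 1)*(p + 2)*(p + 1)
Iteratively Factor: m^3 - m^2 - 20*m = (m)*(m^2 - m - 20) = m*(m + 4)*(m - 5)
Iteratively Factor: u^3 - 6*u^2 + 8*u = (u - 2)*(u^2 - 4*u) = (u - 4)*(u - 2)*(u)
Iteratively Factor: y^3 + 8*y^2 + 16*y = (y + 4)*(y^2 + 4*y) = (y + 4)^2*(y)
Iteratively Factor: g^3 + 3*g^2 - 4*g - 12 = (g + 2)*(g^2 + g - 6) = (g + 2)*(g + 3)*(g - 2)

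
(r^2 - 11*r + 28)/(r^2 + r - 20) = (r - 7)/(r + 5)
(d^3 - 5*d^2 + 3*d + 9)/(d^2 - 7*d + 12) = (d^2 - 2*d - 3)/(d - 4)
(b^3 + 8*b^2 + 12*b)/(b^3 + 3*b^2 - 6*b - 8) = b*(b^2 + 8*b + 12)/(b^3 + 3*b^2 - 6*b - 8)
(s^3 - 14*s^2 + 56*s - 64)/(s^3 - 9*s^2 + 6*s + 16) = (s - 4)/(s + 1)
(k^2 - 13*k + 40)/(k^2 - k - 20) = (k - 8)/(k + 4)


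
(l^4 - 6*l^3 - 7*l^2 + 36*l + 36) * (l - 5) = l^5 - 11*l^4 + 23*l^3 + 71*l^2 - 144*l - 180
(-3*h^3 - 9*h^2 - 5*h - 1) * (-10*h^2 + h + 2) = 30*h^5 + 87*h^4 + 35*h^3 - 13*h^2 - 11*h - 2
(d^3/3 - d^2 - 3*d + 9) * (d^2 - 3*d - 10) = d^5/3 - 2*d^4 - 10*d^3/3 + 28*d^2 + 3*d - 90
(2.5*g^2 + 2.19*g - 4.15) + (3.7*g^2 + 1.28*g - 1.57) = 6.2*g^2 + 3.47*g - 5.72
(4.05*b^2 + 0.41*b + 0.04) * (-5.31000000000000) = -21.5055*b^2 - 2.1771*b - 0.2124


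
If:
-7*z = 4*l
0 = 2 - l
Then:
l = 2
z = -8/7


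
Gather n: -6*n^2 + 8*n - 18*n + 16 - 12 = -6*n^2 - 10*n + 4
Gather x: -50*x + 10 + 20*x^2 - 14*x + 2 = 20*x^2 - 64*x + 12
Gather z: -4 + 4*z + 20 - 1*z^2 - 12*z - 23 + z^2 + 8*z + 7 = 0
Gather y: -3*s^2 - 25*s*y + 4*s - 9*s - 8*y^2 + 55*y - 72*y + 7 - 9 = -3*s^2 - 5*s - 8*y^2 + y*(-25*s - 17) - 2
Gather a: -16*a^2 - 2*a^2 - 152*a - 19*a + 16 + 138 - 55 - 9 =-18*a^2 - 171*a + 90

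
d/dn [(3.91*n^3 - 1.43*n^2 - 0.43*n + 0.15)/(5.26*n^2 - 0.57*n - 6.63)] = (20.5666*n^4 - 4.4574*n^3 - 74.693*n^2 + 17.3838*n + 2.9364)/(27.6676*n^4 - 5.9964*n^3 - 69.4227*n^2 + 7.5582*n + 43.9569)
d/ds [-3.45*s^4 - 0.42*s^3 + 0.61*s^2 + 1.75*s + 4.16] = -13.8*s^3 - 1.26*s^2 + 1.22*s + 1.75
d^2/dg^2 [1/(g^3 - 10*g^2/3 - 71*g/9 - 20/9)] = 18*(3*(10 - 9*g)*(-9*g^3 + 30*g^2 + 71*g + 20) - (-27*g^2 + 60*g + 71)^2)/(-9*g^3 + 30*g^2 + 71*g + 20)^3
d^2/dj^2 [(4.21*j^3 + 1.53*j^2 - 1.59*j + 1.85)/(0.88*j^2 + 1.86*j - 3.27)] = (1.4210854715202e-14*j^4 + 45.888024*j^3 - 118.624164*j^2 + 260.81883*j + 36.826518)/(0.681472*j^6 + 4.321152*j^5 + 1.53648*j^4 - 25.67916*j^3 - 5.70942000000001*j^2 + 59.666382*j - 34.965783)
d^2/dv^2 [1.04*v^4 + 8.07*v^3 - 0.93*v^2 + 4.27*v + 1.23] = 12.48*v^2 + 48.42*v - 1.86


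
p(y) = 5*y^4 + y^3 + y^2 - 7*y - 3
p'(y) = 20*y^3 + 3*y^2 + 2*y - 7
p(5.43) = 4495.37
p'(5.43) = 3294.37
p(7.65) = 17574.08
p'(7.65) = 9137.81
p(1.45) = 14.10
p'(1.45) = 63.18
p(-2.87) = 340.92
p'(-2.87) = -460.83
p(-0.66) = 2.72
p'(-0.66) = -12.76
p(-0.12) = -2.15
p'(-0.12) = -7.23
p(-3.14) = 483.94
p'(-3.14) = -602.88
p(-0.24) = -1.26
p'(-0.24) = -7.58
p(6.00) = 6687.00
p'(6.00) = 4433.00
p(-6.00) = 6339.00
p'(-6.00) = -4231.00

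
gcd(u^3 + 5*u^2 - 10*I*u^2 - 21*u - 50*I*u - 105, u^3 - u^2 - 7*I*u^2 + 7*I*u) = u - 7*I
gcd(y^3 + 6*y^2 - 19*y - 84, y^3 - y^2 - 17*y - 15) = y + 3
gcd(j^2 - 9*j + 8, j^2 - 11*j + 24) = j - 8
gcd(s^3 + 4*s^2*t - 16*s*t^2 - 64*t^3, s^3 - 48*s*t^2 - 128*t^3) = s^2 + 8*s*t + 16*t^2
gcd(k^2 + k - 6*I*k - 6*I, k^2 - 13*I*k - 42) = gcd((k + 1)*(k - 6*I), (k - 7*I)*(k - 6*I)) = k - 6*I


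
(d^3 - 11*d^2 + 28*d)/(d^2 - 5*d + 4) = d*(d - 7)/(d - 1)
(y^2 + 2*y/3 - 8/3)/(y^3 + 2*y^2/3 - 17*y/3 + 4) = (y + 2)/(y^2 + 2*y - 3)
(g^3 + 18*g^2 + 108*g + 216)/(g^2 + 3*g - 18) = (g^2 + 12*g + 36)/(g - 3)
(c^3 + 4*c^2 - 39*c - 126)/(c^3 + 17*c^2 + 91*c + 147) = (c - 6)/(c + 7)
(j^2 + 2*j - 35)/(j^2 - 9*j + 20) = (j + 7)/(j - 4)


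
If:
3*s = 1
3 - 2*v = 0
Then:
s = 1/3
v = 3/2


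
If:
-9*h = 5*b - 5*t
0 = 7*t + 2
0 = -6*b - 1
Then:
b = -1/6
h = -25/378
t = -2/7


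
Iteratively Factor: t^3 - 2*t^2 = (t)*(t^2 - 2*t) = t^2*(t - 2)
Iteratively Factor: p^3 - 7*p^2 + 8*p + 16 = (p + 1)*(p^2 - 8*p + 16) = (p - 4)*(p + 1)*(p - 4)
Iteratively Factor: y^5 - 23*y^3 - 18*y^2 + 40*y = (y - 5)*(y^4 + 5*y^3 + 2*y^2 - 8*y) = (y - 5)*(y - 1)*(y^3 + 6*y^2 + 8*y) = (y - 5)*(y - 1)*(y + 2)*(y^2 + 4*y) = (y - 5)*(y - 1)*(y + 2)*(y + 4)*(y)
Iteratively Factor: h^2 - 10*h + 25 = (h - 5)*(h - 5)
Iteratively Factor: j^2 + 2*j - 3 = (j - 1)*(j + 3)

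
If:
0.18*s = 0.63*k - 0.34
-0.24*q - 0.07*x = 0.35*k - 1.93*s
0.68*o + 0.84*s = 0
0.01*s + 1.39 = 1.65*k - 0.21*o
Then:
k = 0.74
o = -0.86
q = 4.49689181195651 - 0.291666666666667*x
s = 0.69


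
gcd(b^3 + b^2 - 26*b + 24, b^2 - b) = b - 1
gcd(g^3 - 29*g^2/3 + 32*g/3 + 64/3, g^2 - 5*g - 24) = g - 8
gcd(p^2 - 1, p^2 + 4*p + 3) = p + 1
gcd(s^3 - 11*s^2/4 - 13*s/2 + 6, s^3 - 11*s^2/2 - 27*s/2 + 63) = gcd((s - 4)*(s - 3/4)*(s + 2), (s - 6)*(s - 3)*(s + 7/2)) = 1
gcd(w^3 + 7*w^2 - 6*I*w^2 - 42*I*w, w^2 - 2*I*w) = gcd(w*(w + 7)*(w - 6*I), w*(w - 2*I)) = w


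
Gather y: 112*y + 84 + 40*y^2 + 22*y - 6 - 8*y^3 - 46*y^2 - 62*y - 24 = -8*y^3 - 6*y^2 + 72*y + 54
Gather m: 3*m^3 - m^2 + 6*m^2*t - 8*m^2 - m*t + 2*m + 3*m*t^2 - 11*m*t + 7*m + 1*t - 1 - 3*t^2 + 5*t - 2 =3*m^3 + m^2*(6*t - 9) + m*(3*t^2 - 12*t + 9) - 3*t^2 + 6*t - 3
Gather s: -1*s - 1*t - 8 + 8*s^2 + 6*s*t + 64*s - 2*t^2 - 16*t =8*s^2 + s*(6*t + 63) - 2*t^2 - 17*t - 8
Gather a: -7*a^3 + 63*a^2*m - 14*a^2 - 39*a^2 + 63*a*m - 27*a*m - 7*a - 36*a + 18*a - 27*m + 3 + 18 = -7*a^3 + a^2*(63*m - 53) + a*(36*m - 25) - 27*m + 21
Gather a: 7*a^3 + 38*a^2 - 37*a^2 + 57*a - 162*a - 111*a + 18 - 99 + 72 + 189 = 7*a^3 + a^2 - 216*a + 180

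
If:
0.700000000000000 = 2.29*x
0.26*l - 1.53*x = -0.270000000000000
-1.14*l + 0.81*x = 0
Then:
No Solution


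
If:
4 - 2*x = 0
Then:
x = 2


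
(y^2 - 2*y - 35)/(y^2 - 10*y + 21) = (y + 5)/(y - 3)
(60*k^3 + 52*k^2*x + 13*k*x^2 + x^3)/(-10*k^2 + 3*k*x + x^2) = (12*k^2 + 8*k*x + x^2)/(-2*k + x)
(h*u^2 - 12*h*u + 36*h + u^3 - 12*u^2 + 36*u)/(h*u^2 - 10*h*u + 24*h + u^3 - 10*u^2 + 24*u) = (u - 6)/(u - 4)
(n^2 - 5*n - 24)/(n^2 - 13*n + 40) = (n + 3)/(n - 5)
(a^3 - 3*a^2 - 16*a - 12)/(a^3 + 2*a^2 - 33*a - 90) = (a^2 + 3*a + 2)/(a^2 + 8*a + 15)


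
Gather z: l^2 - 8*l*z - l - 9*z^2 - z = l^2 - l - 9*z^2 + z*(-8*l - 1)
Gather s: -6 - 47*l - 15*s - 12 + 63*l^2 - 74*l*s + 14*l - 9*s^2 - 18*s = 63*l^2 - 33*l - 9*s^2 + s*(-74*l - 33) - 18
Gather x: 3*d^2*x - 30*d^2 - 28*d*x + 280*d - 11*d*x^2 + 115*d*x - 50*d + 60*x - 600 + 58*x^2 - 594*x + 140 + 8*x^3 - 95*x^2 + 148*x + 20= -30*d^2 + 230*d + 8*x^3 + x^2*(-11*d - 37) + x*(3*d^2 + 87*d - 386) - 440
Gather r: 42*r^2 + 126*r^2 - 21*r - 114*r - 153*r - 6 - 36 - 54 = 168*r^2 - 288*r - 96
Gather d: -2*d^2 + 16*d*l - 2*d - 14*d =-2*d^2 + d*(16*l - 16)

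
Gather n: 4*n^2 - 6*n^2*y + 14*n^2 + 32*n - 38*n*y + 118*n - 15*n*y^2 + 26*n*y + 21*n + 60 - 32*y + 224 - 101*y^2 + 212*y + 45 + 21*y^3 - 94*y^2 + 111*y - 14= n^2*(18 - 6*y) + n*(-15*y^2 - 12*y + 171) + 21*y^3 - 195*y^2 + 291*y + 315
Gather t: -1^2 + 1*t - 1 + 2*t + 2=3*t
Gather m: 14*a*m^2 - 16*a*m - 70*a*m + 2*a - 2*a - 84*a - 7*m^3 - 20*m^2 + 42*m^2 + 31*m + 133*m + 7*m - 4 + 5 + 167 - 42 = -84*a - 7*m^3 + m^2*(14*a + 22) + m*(171 - 86*a) + 126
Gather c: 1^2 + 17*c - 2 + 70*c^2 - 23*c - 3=70*c^2 - 6*c - 4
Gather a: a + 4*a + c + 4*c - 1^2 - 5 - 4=5*a + 5*c - 10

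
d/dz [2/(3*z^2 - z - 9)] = 2*(1 - 6*z)/(-3*z^2 + z + 9)^2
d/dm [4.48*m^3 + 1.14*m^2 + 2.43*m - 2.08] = 13.44*m^2 + 2.28*m + 2.43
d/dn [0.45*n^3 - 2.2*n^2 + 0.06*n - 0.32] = 1.35*n^2 - 4.4*n + 0.06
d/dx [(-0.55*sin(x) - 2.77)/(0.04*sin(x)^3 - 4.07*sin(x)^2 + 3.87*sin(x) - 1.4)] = (0.044*sin(x)^3 - 1.9061*sin(x)^2 - 22.5478*sin(x) + 11.4899)*cos(x)/(0.0016*sin(x)^6 - 0.3256*sin(x)^5 + 16.8745*sin(x)^4 - 31.6138*sin(x)^3 + 26.3729*sin(x)^2 - 10.836*sin(x) + 1.96)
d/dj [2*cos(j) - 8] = -2*sin(j)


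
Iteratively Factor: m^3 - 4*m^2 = (m)*(m^2 - 4*m) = m*(m - 4)*(m)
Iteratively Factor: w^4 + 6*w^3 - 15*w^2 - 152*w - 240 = (w + 4)*(w^3 + 2*w^2 - 23*w - 60) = (w + 3)*(w + 4)*(w^2 - w - 20) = (w + 3)*(w + 4)^2*(w - 5)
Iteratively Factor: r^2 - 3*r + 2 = (r - 2)*(r - 1)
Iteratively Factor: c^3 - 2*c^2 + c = (c)*(c^2 - 2*c + 1) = c*(c - 1)*(c - 1)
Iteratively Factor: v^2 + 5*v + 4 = (v + 1)*(v + 4)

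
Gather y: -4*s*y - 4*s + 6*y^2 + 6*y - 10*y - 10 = -4*s + 6*y^2 + y*(-4*s - 4) - 10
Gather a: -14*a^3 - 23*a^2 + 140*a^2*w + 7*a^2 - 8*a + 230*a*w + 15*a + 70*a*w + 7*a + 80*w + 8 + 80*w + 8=-14*a^3 + a^2*(140*w - 16) + a*(300*w + 14) + 160*w + 16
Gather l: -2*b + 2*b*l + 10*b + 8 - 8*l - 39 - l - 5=8*b + l*(2*b - 9) - 36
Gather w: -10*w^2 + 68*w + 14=-10*w^2 + 68*w + 14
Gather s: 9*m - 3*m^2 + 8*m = -3*m^2 + 17*m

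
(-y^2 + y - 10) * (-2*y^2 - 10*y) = 2*y^4 + 8*y^3 + 10*y^2 + 100*y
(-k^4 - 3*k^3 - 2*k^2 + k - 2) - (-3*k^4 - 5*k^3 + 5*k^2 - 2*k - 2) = 2*k^4 + 2*k^3 - 7*k^2 + 3*k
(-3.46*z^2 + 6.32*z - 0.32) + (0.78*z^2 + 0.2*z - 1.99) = -2.68*z^2 + 6.52*z - 2.31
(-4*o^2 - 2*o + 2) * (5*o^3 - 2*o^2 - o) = -20*o^5 - 2*o^4 + 18*o^3 - 2*o^2 - 2*o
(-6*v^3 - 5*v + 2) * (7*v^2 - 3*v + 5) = -42*v^5 + 18*v^4 - 65*v^3 + 29*v^2 - 31*v + 10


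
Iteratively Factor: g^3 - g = (g + 1)*(g^2 - g) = (g - 1)*(g + 1)*(g)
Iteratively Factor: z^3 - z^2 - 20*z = (z - 5)*(z^2 + 4*z) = (z - 5)*(z + 4)*(z)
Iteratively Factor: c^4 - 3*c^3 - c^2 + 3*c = (c)*(c^3 - 3*c^2 - c + 3) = c*(c - 1)*(c^2 - 2*c - 3) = c*(c - 3)*(c - 1)*(c + 1)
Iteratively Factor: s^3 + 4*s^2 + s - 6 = (s - 1)*(s^2 + 5*s + 6) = (s - 1)*(s + 2)*(s + 3)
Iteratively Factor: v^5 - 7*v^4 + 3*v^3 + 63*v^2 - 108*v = (v)*(v^4 - 7*v^3 + 3*v^2 + 63*v - 108) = v*(v - 4)*(v^3 - 3*v^2 - 9*v + 27) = v*(v - 4)*(v - 3)*(v^2 - 9) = v*(v - 4)*(v - 3)*(v + 3)*(v - 3)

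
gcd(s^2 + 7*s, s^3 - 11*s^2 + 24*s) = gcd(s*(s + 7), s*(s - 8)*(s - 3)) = s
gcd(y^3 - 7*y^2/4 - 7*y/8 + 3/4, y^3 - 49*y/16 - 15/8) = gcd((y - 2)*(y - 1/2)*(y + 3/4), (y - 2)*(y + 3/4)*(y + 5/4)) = y^2 - 5*y/4 - 3/2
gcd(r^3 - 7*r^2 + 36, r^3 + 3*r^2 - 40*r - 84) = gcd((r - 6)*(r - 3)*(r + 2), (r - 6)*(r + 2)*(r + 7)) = r^2 - 4*r - 12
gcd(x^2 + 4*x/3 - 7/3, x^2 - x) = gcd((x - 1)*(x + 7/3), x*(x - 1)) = x - 1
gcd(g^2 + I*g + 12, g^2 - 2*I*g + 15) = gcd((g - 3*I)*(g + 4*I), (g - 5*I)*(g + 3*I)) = 1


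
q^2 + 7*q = q*(q + 7)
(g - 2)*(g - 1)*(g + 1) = g^3 - 2*g^2 - g + 2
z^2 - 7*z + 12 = (z - 4)*(z - 3)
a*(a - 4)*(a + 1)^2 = a^4 - 2*a^3 - 7*a^2 - 4*a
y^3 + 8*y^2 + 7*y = y*(y + 1)*(y + 7)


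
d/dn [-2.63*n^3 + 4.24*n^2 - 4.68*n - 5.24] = -7.89*n^2 + 8.48*n - 4.68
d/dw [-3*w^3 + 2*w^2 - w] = -9*w^2 + 4*w - 1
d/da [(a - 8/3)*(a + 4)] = 2*a + 4/3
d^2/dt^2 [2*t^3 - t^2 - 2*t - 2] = 12*t - 2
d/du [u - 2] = 1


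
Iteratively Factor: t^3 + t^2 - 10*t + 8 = (t + 4)*(t^2 - 3*t + 2) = (t - 2)*(t + 4)*(t - 1)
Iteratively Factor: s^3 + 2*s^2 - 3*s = (s + 3)*(s^2 - s) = (s - 1)*(s + 3)*(s)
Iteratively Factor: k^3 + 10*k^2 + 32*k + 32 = (k + 4)*(k^2 + 6*k + 8) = (k + 2)*(k + 4)*(k + 4)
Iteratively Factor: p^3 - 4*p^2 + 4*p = (p - 2)*(p^2 - 2*p) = (p - 2)^2*(p)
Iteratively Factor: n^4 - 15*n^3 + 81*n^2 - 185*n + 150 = (n - 5)*(n^3 - 10*n^2 + 31*n - 30) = (n - 5)^2*(n^2 - 5*n + 6) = (n - 5)^2*(n - 2)*(n - 3)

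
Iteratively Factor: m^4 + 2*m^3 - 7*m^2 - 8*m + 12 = (m - 2)*(m^3 + 4*m^2 + m - 6) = (m - 2)*(m + 2)*(m^2 + 2*m - 3) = (m - 2)*(m - 1)*(m + 2)*(m + 3)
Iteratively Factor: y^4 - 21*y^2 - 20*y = (y - 5)*(y^3 + 5*y^2 + 4*y) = y*(y - 5)*(y^2 + 5*y + 4) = y*(y - 5)*(y + 1)*(y + 4)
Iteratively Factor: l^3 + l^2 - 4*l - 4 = (l + 2)*(l^2 - l - 2) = (l + 1)*(l + 2)*(l - 2)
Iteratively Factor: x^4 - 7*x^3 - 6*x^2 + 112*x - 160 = (x + 4)*(x^3 - 11*x^2 + 38*x - 40) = (x - 2)*(x + 4)*(x^2 - 9*x + 20) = (x - 5)*(x - 2)*(x + 4)*(x - 4)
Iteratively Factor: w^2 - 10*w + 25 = (w - 5)*(w - 5)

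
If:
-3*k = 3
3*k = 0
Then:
No Solution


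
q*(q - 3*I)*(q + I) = q^3 - 2*I*q^2 + 3*q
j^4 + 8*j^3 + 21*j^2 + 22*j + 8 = (j + 1)^2*(j + 2)*(j + 4)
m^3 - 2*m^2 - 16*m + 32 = (m - 4)*(m - 2)*(m + 4)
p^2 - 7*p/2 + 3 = (p - 2)*(p - 3/2)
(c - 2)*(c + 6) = c^2 + 4*c - 12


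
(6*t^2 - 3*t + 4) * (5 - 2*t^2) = -12*t^4 + 6*t^3 + 22*t^2 - 15*t + 20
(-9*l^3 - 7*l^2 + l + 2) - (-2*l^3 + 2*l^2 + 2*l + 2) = -7*l^3 - 9*l^2 - l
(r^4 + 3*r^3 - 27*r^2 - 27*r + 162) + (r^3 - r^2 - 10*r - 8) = r^4 + 4*r^3 - 28*r^2 - 37*r + 154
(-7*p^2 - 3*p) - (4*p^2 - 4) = -11*p^2 - 3*p + 4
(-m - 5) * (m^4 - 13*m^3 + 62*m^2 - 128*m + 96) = -m^5 + 8*m^4 + 3*m^3 - 182*m^2 + 544*m - 480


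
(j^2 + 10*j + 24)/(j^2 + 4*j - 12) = (j + 4)/(j - 2)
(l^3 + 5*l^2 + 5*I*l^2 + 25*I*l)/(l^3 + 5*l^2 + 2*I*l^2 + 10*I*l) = (l + 5*I)/(l + 2*I)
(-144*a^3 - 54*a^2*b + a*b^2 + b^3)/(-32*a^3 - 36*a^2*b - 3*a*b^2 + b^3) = (18*a^2 + 9*a*b + b^2)/(4*a^2 + 5*a*b + b^2)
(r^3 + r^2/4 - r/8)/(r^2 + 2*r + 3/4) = r*(4*r - 1)/(2*(2*r + 3))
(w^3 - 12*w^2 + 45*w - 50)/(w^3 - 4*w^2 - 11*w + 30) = (w - 5)/(w + 3)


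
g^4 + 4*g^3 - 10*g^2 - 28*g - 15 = (g - 3)*(g + 1)^2*(g + 5)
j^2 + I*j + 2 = (j - I)*(j + 2*I)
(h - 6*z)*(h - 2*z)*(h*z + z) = h^3*z - 8*h^2*z^2 + h^2*z + 12*h*z^3 - 8*h*z^2 + 12*z^3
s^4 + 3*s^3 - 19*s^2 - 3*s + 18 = (s - 3)*(s - 1)*(s + 1)*(s + 6)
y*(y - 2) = y^2 - 2*y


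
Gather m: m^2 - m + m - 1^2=m^2 - 1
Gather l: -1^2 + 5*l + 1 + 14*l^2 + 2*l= 14*l^2 + 7*l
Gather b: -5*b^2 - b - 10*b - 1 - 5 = -5*b^2 - 11*b - 6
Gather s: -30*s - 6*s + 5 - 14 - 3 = -36*s - 12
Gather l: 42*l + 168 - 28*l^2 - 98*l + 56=-28*l^2 - 56*l + 224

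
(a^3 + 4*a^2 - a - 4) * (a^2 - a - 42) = a^5 + 3*a^4 - 47*a^3 - 171*a^2 + 46*a + 168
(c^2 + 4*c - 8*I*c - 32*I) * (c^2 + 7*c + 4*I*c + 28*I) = c^4 + 11*c^3 - 4*I*c^3 + 60*c^2 - 44*I*c^2 + 352*c - 112*I*c + 896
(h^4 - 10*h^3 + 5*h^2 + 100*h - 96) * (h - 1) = h^5 - 11*h^4 + 15*h^3 + 95*h^2 - 196*h + 96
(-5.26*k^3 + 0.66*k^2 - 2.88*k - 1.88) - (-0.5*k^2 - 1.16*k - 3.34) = -5.26*k^3 + 1.16*k^2 - 1.72*k + 1.46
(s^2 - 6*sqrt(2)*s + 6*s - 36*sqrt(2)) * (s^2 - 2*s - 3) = s^4 - 6*sqrt(2)*s^3 + 4*s^3 - 24*sqrt(2)*s^2 - 15*s^2 - 18*s + 90*sqrt(2)*s + 108*sqrt(2)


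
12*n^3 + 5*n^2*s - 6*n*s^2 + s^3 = (-4*n + s)*(-3*n + s)*(n + s)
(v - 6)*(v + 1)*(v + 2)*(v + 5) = v^4 + 2*v^3 - 31*v^2 - 92*v - 60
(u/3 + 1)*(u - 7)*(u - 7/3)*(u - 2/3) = u^4/3 - 7*u^3/3 - 67*u^2/27 + 511*u/27 - 98/9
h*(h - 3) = h^2 - 3*h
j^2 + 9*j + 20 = (j + 4)*(j + 5)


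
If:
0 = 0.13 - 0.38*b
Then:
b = 0.34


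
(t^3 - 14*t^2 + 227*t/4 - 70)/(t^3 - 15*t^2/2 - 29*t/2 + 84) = (4*t^2 - 24*t + 35)/(2*(2*t^2 + t - 21))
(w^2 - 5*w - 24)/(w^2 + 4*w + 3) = (w - 8)/(w + 1)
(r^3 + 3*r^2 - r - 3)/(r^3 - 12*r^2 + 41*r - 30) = (r^2 + 4*r + 3)/(r^2 - 11*r + 30)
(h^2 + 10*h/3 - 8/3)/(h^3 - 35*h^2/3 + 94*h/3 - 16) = (h + 4)/(h^2 - 11*h + 24)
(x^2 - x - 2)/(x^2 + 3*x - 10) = (x + 1)/(x + 5)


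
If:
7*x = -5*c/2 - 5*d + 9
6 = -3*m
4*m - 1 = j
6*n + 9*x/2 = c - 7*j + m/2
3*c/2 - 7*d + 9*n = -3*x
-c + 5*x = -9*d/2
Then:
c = 178/13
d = 444/13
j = -9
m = -2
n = 437/13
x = -28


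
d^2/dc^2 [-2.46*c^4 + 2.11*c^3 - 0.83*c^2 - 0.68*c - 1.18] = -29.52*c^2 + 12.66*c - 1.66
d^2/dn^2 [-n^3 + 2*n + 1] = -6*n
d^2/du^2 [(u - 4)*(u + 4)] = 2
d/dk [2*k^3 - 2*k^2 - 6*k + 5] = 6*k^2 - 4*k - 6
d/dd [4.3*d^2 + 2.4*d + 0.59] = 8.6*d + 2.4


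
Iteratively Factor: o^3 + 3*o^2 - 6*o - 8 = (o - 2)*(o^2 + 5*o + 4) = (o - 2)*(o + 1)*(o + 4)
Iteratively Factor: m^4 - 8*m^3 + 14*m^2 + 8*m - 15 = (m + 1)*(m^3 - 9*m^2 + 23*m - 15) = (m - 3)*(m + 1)*(m^2 - 6*m + 5) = (m - 5)*(m - 3)*(m + 1)*(m - 1)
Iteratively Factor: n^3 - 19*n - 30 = (n + 3)*(n^2 - 3*n - 10) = (n + 2)*(n + 3)*(n - 5)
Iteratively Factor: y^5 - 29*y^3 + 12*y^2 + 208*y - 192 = (y - 3)*(y^4 + 3*y^3 - 20*y^2 - 48*y + 64) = (y - 3)*(y + 4)*(y^3 - y^2 - 16*y + 16) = (y - 3)*(y + 4)^2*(y^2 - 5*y + 4) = (y - 3)*(y - 1)*(y + 4)^2*(y - 4)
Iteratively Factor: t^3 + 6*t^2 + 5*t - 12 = (t + 3)*(t^2 + 3*t - 4) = (t - 1)*(t + 3)*(t + 4)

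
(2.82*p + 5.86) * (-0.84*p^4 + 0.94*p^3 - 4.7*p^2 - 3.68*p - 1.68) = -2.3688*p^5 - 2.2716*p^4 - 7.7456*p^3 - 37.9196*p^2 - 26.3024*p - 9.8448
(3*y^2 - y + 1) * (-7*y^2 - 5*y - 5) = -21*y^4 - 8*y^3 - 17*y^2 - 5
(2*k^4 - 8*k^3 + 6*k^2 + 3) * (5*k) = 10*k^5 - 40*k^4 + 30*k^3 + 15*k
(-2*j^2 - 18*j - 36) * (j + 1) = -2*j^3 - 20*j^2 - 54*j - 36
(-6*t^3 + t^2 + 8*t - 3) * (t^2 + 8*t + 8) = -6*t^5 - 47*t^4 - 32*t^3 + 69*t^2 + 40*t - 24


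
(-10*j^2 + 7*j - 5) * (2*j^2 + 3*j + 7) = -20*j^4 - 16*j^3 - 59*j^2 + 34*j - 35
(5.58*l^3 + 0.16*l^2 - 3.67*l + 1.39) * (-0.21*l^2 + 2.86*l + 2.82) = -1.1718*l^5 + 15.9252*l^4 + 16.9639*l^3 - 10.3369*l^2 - 6.374*l + 3.9198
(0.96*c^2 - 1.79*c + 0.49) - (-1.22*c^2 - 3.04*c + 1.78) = 2.18*c^2 + 1.25*c - 1.29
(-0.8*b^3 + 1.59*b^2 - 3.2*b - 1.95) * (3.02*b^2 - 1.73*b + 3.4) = -2.416*b^5 + 6.1858*b^4 - 15.1347*b^3 + 5.053*b^2 - 7.5065*b - 6.63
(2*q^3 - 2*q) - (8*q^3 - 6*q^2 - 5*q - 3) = -6*q^3 + 6*q^2 + 3*q + 3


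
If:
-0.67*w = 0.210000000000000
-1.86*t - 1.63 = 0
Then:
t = -0.88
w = -0.31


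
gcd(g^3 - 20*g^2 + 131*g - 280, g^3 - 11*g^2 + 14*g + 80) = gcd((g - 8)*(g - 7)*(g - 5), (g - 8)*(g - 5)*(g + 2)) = g^2 - 13*g + 40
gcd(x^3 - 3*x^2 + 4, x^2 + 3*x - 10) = x - 2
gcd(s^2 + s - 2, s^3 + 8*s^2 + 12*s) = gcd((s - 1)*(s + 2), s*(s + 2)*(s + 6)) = s + 2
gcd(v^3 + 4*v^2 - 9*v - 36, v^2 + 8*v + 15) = v + 3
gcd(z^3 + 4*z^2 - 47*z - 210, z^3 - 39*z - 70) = z^2 - 2*z - 35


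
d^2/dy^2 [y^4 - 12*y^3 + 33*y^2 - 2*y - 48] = 12*y^2 - 72*y + 66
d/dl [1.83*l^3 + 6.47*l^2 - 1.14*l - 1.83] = 5.49*l^2 + 12.94*l - 1.14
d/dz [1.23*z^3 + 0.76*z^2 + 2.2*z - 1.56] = 3.69*z^2 + 1.52*z + 2.2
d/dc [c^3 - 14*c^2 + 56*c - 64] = 3*c^2 - 28*c + 56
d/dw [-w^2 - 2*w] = -2*w - 2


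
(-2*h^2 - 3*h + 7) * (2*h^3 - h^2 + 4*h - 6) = -4*h^5 - 4*h^4 + 9*h^3 - 7*h^2 + 46*h - 42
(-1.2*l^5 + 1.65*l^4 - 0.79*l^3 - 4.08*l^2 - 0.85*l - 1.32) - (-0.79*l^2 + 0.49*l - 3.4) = -1.2*l^5 + 1.65*l^4 - 0.79*l^3 - 3.29*l^2 - 1.34*l + 2.08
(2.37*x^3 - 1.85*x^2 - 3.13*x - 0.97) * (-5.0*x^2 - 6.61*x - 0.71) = -11.85*x^5 - 6.4157*x^4 + 26.1958*x^3 + 26.8528*x^2 + 8.634*x + 0.6887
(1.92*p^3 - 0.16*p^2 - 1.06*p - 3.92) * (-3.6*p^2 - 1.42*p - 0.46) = -6.912*p^5 - 2.1504*p^4 + 3.16*p^3 + 15.6908*p^2 + 6.054*p + 1.8032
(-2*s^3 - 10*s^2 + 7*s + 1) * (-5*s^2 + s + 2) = 10*s^5 + 48*s^4 - 49*s^3 - 18*s^2 + 15*s + 2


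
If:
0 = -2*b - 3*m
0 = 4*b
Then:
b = 0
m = 0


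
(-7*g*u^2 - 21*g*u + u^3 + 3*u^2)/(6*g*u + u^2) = (-7*g*u - 21*g + u^2 + 3*u)/(6*g + u)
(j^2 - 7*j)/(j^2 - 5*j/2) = 2*(j - 7)/(2*j - 5)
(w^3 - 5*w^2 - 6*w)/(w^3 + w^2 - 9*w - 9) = w*(w - 6)/(w^2 - 9)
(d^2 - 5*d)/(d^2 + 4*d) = (d - 5)/(d + 4)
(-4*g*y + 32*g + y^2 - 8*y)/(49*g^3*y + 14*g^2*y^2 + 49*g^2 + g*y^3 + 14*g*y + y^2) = (-4*g*y + 32*g + y^2 - 8*y)/(49*g^3*y + 14*g^2*y^2 + 49*g^2 + g*y^3 + 14*g*y + y^2)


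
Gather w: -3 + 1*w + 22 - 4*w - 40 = -3*w - 21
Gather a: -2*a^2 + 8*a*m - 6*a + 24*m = -2*a^2 + a*(8*m - 6) + 24*m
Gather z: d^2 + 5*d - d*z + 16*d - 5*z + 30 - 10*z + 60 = d^2 + 21*d + z*(-d - 15) + 90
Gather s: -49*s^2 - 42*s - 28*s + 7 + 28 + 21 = -49*s^2 - 70*s + 56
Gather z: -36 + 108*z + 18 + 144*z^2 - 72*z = 144*z^2 + 36*z - 18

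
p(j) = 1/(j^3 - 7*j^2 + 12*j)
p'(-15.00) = 0.00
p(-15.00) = 0.00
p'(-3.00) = -0.00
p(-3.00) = -0.00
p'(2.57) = 1.67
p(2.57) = 0.63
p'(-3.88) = -0.00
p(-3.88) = -0.00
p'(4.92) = -0.21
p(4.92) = 0.12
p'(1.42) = 0.05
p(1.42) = 0.17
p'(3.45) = 0.81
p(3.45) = -1.17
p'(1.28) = 0.03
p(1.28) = 0.17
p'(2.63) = 2.29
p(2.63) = 0.75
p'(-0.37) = -0.59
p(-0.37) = -0.18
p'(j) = (-3*j^2 + 14*j - 12)/(j^3 - 7*j^2 + 12*j)^2 = (-3*j^2 + 14*j - 12)/(j^2*(j^2 - 7*j + 12)^2)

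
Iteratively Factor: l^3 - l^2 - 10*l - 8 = (l + 2)*(l^2 - 3*l - 4) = (l - 4)*(l + 2)*(l + 1)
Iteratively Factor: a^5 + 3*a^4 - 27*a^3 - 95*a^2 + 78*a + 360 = (a + 3)*(a^4 - 27*a^2 - 14*a + 120) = (a + 3)*(a + 4)*(a^3 - 4*a^2 - 11*a + 30) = (a - 2)*(a + 3)*(a + 4)*(a^2 - 2*a - 15) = (a - 2)*(a + 3)^2*(a + 4)*(a - 5)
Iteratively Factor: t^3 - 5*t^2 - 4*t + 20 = (t + 2)*(t^2 - 7*t + 10) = (t - 2)*(t + 2)*(t - 5)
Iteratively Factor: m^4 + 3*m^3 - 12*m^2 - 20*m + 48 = (m + 4)*(m^3 - m^2 - 8*m + 12) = (m - 2)*(m + 4)*(m^2 + m - 6) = (m - 2)^2*(m + 4)*(m + 3)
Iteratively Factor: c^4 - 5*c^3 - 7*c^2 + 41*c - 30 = (c - 1)*(c^3 - 4*c^2 - 11*c + 30) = (c - 2)*(c - 1)*(c^2 - 2*c - 15) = (c - 2)*(c - 1)*(c + 3)*(c - 5)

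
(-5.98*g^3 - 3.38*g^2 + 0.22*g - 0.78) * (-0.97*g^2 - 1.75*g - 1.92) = 5.8006*g^5 + 13.7436*g^4 + 17.1832*g^3 + 6.8612*g^2 + 0.9426*g + 1.4976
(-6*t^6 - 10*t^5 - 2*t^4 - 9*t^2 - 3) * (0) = 0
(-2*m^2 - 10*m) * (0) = 0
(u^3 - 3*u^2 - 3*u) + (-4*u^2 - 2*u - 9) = u^3 - 7*u^2 - 5*u - 9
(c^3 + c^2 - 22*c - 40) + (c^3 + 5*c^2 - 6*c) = 2*c^3 + 6*c^2 - 28*c - 40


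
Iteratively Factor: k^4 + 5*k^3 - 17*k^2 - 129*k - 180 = (k + 3)*(k^3 + 2*k^2 - 23*k - 60) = (k - 5)*(k + 3)*(k^2 + 7*k + 12) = (k - 5)*(k + 3)*(k + 4)*(k + 3)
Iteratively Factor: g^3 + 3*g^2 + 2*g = (g)*(g^2 + 3*g + 2) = g*(g + 1)*(g + 2)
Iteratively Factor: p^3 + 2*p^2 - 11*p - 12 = (p + 4)*(p^2 - 2*p - 3) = (p + 1)*(p + 4)*(p - 3)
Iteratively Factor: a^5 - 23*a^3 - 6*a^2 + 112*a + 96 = (a + 1)*(a^4 - a^3 - 22*a^2 + 16*a + 96) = (a + 1)*(a + 2)*(a^3 - 3*a^2 - 16*a + 48) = (a + 1)*(a + 2)*(a + 4)*(a^2 - 7*a + 12) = (a - 4)*(a + 1)*(a + 2)*(a + 4)*(a - 3)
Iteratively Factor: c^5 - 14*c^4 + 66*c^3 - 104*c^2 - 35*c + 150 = (c - 5)*(c^4 - 9*c^3 + 21*c^2 + c - 30) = (c - 5)*(c - 3)*(c^3 - 6*c^2 + 3*c + 10) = (c - 5)*(c - 3)*(c + 1)*(c^2 - 7*c + 10) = (c - 5)*(c - 3)*(c - 2)*(c + 1)*(c - 5)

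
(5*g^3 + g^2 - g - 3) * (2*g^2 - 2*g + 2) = 10*g^5 - 8*g^4 + 6*g^3 - 2*g^2 + 4*g - 6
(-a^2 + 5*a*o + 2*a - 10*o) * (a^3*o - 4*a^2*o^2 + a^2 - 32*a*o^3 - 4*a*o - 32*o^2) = -a^5*o + 9*a^4*o^2 + 2*a^4*o - a^4 + 12*a^3*o^3 - 18*a^3*o^2 + 9*a^3*o + 2*a^3 - 160*a^2*o^4 - 24*a^2*o^3 + 12*a^2*o^2 - 18*a^2*o + 320*a*o^4 - 160*a*o^3 - 24*a*o^2 + 320*o^3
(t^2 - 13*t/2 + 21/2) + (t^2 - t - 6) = 2*t^2 - 15*t/2 + 9/2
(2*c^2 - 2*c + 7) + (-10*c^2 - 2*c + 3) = -8*c^2 - 4*c + 10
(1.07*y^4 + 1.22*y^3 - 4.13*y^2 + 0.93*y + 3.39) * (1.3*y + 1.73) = 1.391*y^5 + 3.4371*y^4 - 3.2584*y^3 - 5.9359*y^2 + 6.0159*y + 5.8647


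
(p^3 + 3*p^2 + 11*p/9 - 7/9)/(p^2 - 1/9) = (3*p^2 + 10*p + 7)/(3*p + 1)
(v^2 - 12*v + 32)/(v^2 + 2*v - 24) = (v - 8)/(v + 6)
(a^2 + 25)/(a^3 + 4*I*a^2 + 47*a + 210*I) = (a - 5*I)/(a^2 - I*a + 42)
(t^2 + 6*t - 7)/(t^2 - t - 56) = (t - 1)/(t - 8)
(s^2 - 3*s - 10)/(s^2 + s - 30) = (s + 2)/(s + 6)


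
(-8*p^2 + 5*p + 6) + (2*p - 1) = -8*p^2 + 7*p + 5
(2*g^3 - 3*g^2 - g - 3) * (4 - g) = -2*g^4 + 11*g^3 - 11*g^2 - g - 12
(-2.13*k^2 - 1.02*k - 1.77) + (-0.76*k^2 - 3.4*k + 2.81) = -2.89*k^2 - 4.42*k + 1.04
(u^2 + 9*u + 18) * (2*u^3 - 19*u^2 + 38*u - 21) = 2*u^5 - u^4 - 97*u^3 - 21*u^2 + 495*u - 378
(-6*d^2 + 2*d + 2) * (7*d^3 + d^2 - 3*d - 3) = -42*d^5 + 8*d^4 + 34*d^3 + 14*d^2 - 12*d - 6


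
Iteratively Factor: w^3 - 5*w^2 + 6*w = (w - 2)*(w^2 - 3*w) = (w - 3)*(w - 2)*(w)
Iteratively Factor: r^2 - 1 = (r + 1)*(r - 1)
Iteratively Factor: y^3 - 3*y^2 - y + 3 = (y - 3)*(y^2 - 1) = (y - 3)*(y - 1)*(y + 1)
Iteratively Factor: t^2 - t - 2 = (t - 2)*(t + 1)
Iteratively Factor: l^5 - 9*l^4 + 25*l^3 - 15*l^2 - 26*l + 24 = (l - 3)*(l^4 - 6*l^3 + 7*l^2 + 6*l - 8) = (l - 3)*(l + 1)*(l^3 - 7*l^2 + 14*l - 8) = (l - 3)*(l - 2)*(l + 1)*(l^2 - 5*l + 4) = (l - 4)*(l - 3)*(l - 2)*(l + 1)*(l - 1)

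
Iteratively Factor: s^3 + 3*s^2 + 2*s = (s)*(s^2 + 3*s + 2) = s*(s + 2)*(s + 1)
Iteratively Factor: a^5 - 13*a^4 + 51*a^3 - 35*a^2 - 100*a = (a - 5)*(a^4 - 8*a^3 + 11*a^2 + 20*a) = (a - 5)*(a - 4)*(a^3 - 4*a^2 - 5*a) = a*(a - 5)*(a - 4)*(a^2 - 4*a - 5) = a*(a - 5)*(a - 4)*(a + 1)*(a - 5)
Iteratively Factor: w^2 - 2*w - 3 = (w - 3)*(w + 1)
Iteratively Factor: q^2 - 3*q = (q - 3)*(q)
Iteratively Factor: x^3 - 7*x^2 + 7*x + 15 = (x - 5)*(x^2 - 2*x - 3) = (x - 5)*(x + 1)*(x - 3)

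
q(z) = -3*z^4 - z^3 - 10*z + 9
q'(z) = -12*z^3 - 3*z^2 - 10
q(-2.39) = -51.33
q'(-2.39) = 136.69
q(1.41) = -19.76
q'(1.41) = -49.60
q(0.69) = 1.09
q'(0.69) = -15.37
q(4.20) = -1040.60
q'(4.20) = -951.98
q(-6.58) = -5264.04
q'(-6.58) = 3278.79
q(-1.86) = -1.87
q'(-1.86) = 56.84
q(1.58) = -29.44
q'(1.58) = -64.82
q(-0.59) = 14.74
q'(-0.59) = -8.58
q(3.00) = -291.00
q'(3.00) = -361.00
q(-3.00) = -177.00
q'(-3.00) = 287.00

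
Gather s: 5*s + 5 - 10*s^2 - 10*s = -10*s^2 - 5*s + 5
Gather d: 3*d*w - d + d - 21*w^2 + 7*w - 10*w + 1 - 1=3*d*w - 21*w^2 - 3*w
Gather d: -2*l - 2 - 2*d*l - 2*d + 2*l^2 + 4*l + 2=d*(-2*l - 2) + 2*l^2 + 2*l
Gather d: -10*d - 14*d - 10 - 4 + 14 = -24*d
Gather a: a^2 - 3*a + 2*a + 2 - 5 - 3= a^2 - a - 6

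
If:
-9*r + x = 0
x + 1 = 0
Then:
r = -1/9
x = -1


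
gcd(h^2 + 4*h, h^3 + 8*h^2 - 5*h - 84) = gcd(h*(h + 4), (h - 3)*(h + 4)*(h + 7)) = h + 4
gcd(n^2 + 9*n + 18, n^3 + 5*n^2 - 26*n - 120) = n + 6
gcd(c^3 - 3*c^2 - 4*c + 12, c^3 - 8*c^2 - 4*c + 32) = c^2 - 4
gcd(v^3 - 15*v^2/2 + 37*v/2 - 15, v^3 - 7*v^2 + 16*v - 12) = v^2 - 5*v + 6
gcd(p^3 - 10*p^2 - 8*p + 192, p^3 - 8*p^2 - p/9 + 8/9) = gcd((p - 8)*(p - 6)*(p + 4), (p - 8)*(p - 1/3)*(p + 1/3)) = p - 8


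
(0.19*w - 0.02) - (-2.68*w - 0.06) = 2.87*w + 0.04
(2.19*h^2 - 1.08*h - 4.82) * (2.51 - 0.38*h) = -0.8322*h^3 + 5.9073*h^2 - 0.8792*h - 12.0982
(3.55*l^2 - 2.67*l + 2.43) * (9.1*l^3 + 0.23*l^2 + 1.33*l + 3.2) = 32.305*l^5 - 23.4805*l^4 + 26.2204*l^3 + 8.3678*l^2 - 5.3121*l + 7.776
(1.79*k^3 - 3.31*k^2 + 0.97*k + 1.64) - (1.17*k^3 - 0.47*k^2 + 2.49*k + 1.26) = 0.62*k^3 - 2.84*k^2 - 1.52*k + 0.38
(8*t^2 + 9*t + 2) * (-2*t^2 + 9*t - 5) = -16*t^4 + 54*t^3 + 37*t^2 - 27*t - 10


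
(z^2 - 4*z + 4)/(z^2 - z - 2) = (z - 2)/(z + 1)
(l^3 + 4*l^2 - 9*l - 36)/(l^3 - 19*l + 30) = (l^2 + 7*l + 12)/(l^2 + 3*l - 10)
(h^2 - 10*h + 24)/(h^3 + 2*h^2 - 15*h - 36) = (h - 6)/(h^2 + 6*h + 9)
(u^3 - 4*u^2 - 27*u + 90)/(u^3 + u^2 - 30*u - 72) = (u^2 + 2*u - 15)/(u^2 + 7*u + 12)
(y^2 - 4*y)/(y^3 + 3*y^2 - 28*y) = 1/(y + 7)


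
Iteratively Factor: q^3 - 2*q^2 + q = (q - 1)*(q^2 - q) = (q - 1)^2*(q)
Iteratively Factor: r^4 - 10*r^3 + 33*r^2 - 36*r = (r - 4)*(r^3 - 6*r^2 + 9*r) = r*(r - 4)*(r^2 - 6*r + 9) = r*(r - 4)*(r - 3)*(r - 3)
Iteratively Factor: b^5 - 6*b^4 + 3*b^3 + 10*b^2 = (b - 5)*(b^4 - b^3 - 2*b^2) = b*(b - 5)*(b^3 - b^2 - 2*b) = b^2*(b - 5)*(b^2 - b - 2) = b^2*(b - 5)*(b + 1)*(b - 2)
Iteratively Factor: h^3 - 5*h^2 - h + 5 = (h - 1)*(h^2 - 4*h - 5) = (h - 1)*(h + 1)*(h - 5)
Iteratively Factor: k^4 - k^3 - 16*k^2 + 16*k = (k)*(k^3 - k^2 - 16*k + 16) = k*(k + 4)*(k^2 - 5*k + 4) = k*(k - 1)*(k + 4)*(k - 4)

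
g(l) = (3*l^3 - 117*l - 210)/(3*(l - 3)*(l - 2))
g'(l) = (9*l^2 - 117)/(3*(l - 3)*(l - 2)) - (3*l^3 - 117*l - 210)/(3*(l - 3)*(l - 2)^2) - (3*l^3 - 117*l - 210)/(3*(l - 3)^2*(l - 2)) = (l^4 - 10*l^3 + 57*l^2 + 140*l - 584)/(l^4 - 10*l^3 + 37*l^2 - 60*l + 36)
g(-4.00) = 0.52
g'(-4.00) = 0.38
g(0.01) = -11.83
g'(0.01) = -16.46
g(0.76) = -35.71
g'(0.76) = -58.16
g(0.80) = -38.14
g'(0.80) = -63.16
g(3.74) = -127.02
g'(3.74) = 246.94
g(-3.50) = 0.66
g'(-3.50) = 0.16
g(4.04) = -76.18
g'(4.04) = 115.29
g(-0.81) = -3.64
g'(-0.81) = -5.71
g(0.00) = -11.67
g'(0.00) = -16.22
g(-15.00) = -9.35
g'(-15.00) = 1.01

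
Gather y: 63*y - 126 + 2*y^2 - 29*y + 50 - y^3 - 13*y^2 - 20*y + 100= -y^3 - 11*y^2 + 14*y + 24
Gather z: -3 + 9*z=9*z - 3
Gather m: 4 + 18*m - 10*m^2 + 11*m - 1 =-10*m^2 + 29*m + 3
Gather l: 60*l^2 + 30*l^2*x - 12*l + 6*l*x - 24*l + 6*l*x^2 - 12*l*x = l^2*(30*x + 60) + l*(6*x^2 - 6*x - 36)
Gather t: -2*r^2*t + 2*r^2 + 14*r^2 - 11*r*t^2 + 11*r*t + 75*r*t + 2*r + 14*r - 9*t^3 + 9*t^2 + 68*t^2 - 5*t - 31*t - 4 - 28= 16*r^2 + 16*r - 9*t^3 + t^2*(77 - 11*r) + t*(-2*r^2 + 86*r - 36) - 32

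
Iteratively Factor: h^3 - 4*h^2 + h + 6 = (h + 1)*(h^2 - 5*h + 6) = (h - 3)*(h + 1)*(h - 2)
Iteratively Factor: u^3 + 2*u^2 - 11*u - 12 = (u + 1)*(u^2 + u - 12) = (u - 3)*(u + 1)*(u + 4)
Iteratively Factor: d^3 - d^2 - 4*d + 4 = (d - 1)*(d^2 - 4) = (d - 2)*(d - 1)*(d + 2)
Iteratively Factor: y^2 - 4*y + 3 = (y - 1)*(y - 3)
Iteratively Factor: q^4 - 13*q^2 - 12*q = (q)*(q^3 - 13*q - 12) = q*(q + 3)*(q^2 - 3*q - 4) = q*(q + 1)*(q + 3)*(q - 4)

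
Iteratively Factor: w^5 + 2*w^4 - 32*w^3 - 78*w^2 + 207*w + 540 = (w + 4)*(w^4 - 2*w^3 - 24*w^2 + 18*w + 135) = (w - 5)*(w + 4)*(w^3 + 3*w^2 - 9*w - 27) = (w - 5)*(w + 3)*(w + 4)*(w^2 - 9) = (w - 5)*(w - 3)*(w + 3)*(w + 4)*(w + 3)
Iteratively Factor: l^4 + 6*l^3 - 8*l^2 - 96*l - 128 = (l + 2)*(l^3 + 4*l^2 - 16*l - 64) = (l + 2)*(l + 4)*(l^2 - 16) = (l + 2)*(l + 4)^2*(l - 4)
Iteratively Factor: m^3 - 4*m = (m - 2)*(m^2 + 2*m) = m*(m - 2)*(m + 2)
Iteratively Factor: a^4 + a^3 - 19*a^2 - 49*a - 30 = (a - 5)*(a^3 + 6*a^2 + 11*a + 6) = (a - 5)*(a + 2)*(a^2 + 4*a + 3) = (a - 5)*(a + 2)*(a + 3)*(a + 1)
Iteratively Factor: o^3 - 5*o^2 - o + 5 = (o - 5)*(o^2 - 1) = (o - 5)*(o + 1)*(o - 1)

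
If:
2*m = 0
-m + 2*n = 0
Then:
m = 0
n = 0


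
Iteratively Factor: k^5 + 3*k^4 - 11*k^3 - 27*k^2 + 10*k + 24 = (k - 3)*(k^4 + 6*k^3 + 7*k^2 - 6*k - 8) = (k - 3)*(k + 4)*(k^3 + 2*k^2 - k - 2) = (k - 3)*(k - 1)*(k + 4)*(k^2 + 3*k + 2) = (k - 3)*(k - 1)*(k + 2)*(k + 4)*(k + 1)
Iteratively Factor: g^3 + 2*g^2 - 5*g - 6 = (g - 2)*(g^2 + 4*g + 3) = (g - 2)*(g + 1)*(g + 3)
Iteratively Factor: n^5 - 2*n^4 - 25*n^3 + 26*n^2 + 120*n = (n - 5)*(n^4 + 3*n^3 - 10*n^2 - 24*n) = (n - 5)*(n + 4)*(n^3 - n^2 - 6*n) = n*(n - 5)*(n + 4)*(n^2 - n - 6) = n*(n - 5)*(n + 2)*(n + 4)*(n - 3)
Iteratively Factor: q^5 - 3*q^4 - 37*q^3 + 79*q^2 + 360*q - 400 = (q + 4)*(q^4 - 7*q^3 - 9*q^2 + 115*q - 100) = (q - 1)*(q + 4)*(q^3 - 6*q^2 - 15*q + 100) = (q - 5)*(q - 1)*(q + 4)*(q^2 - q - 20) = (q - 5)*(q - 1)*(q + 4)^2*(q - 5)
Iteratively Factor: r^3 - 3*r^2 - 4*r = (r - 4)*(r^2 + r) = (r - 4)*(r + 1)*(r)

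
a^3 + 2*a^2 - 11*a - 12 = (a - 3)*(a + 1)*(a + 4)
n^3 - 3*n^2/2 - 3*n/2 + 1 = (n - 2)*(n - 1/2)*(n + 1)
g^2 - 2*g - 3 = (g - 3)*(g + 1)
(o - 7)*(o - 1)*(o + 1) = o^3 - 7*o^2 - o + 7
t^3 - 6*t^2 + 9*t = t*(t - 3)^2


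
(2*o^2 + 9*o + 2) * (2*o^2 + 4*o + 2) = 4*o^4 + 26*o^3 + 44*o^2 + 26*o + 4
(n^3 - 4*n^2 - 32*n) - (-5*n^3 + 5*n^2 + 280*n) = 6*n^3 - 9*n^2 - 312*n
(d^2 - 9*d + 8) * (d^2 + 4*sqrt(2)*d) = d^4 - 9*d^3 + 4*sqrt(2)*d^3 - 36*sqrt(2)*d^2 + 8*d^2 + 32*sqrt(2)*d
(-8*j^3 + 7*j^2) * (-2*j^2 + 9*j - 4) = 16*j^5 - 86*j^4 + 95*j^3 - 28*j^2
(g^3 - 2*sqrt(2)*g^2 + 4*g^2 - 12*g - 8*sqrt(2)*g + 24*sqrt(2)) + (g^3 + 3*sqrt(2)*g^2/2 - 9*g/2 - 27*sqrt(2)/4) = 2*g^3 - sqrt(2)*g^2/2 + 4*g^2 - 33*g/2 - 8*sqrt(2)*g + 69*sqrt(2)/4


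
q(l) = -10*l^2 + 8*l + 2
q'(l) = 8 - 20*l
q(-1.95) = -51.62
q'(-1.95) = 47.00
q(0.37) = 3.59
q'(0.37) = 0.60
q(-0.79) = -10.56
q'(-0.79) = 23.80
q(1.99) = -21.68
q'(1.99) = -31.80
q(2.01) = -22.32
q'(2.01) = -32.20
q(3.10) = -69.30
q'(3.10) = -54.00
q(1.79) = -15.72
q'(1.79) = -27.80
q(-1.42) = -29.52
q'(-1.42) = 36.40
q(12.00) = -1342.00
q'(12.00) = -232.00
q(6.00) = -310.00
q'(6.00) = -112.00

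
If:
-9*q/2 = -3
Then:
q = 2/3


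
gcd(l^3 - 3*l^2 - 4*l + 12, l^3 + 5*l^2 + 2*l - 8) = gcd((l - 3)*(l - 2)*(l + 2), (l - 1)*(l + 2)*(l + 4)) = l + 2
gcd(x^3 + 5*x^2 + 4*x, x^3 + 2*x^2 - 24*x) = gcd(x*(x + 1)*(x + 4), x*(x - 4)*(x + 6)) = x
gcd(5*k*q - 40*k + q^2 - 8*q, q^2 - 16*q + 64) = q - 8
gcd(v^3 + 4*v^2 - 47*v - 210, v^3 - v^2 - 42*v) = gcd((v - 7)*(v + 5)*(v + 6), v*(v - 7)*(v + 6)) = v^2 - v - 42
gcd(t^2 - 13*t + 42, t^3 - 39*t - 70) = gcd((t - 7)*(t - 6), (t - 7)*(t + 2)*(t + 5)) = t - 7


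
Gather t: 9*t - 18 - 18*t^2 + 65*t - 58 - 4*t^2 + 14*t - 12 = -22*t^2 + 88*t - 88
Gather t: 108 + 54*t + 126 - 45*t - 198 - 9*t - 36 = 0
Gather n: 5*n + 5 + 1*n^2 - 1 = n^2 + 5*n + 4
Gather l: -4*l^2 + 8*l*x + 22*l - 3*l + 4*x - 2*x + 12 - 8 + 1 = -4*l^2 + l*(8*x + 19) + 2*x + 5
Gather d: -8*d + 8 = 8 - 8*d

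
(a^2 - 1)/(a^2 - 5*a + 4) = (a + 1)/(a - 4)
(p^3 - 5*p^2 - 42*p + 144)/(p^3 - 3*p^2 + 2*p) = (p^3 - 5*p^2 - 42*p + 144)/(p*(p^2 - 3*p + 2))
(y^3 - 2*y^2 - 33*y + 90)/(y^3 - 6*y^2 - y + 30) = (y + 6)/(y + 2)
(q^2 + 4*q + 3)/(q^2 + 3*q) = (q + 1)/q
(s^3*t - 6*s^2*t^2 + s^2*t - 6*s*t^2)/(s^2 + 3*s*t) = t*(s^2 - 6*s*t + s - 6*t)/(s + 3*t)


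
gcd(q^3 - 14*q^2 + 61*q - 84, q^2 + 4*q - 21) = q - 3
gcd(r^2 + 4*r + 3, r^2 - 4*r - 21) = r + 3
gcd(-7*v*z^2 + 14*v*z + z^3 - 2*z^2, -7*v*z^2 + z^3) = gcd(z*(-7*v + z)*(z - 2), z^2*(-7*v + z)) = -7*v*z + z^2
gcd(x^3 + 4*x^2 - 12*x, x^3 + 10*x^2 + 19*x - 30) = x + 6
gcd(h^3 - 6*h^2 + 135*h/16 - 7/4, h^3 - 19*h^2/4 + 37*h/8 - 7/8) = h - 1/4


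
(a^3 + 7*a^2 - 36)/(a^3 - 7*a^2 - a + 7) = (a^3 + 7*a^2 - 36)/(a^3 - 7*a^2 - a + 7)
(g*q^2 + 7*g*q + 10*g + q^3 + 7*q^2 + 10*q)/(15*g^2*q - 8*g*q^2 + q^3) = (g*q^2 + 7*g*q + 10*g + q^3 + 7*q^2 + 10*q)/(q*(15*g^2 - 8*g*q + q^2))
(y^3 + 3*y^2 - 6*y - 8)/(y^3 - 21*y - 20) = (y - 2)/(y - 5)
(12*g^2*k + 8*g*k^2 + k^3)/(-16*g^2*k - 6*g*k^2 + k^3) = (-6*g - k)/(8*g - k)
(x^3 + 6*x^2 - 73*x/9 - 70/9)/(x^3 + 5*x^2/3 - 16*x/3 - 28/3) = (9*x^3 + 54*x^2 - 73*x - 70)/(3*(3*x^3 + 5*x^2 - 16*x - 28))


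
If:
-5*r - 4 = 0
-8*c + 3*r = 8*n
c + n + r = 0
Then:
No Solution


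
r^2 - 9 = (r - 3)*(r + 3)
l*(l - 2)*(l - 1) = l^3 - 3*l^2 + 2*l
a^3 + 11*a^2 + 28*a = a*(a + 4)*(a + 7)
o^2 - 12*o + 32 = (o - 8)*(o - 4)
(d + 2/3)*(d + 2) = d^2 + 8*d/3 + 4/3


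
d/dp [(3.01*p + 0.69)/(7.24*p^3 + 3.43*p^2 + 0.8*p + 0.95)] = (-43.5848*p^3 - 25.3111*p^2 - 4.7334*p + 2.3075)/(52.4176*p^6 + 49.6664*p^5 + 23.3489*p^4 + 19.244*p^3 + 7.157*p^2 + 1.52*p + 0.9025)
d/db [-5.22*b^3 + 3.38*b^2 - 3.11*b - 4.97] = -15.66*b^2 + 6.76*b - 3.11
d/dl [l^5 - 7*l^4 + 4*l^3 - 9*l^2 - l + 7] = 5*l^4 - 28*l^3 + 12*l^2 - 18*l - 1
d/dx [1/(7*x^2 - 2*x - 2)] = 2*(1 - 7*x)/(-7*x^2 + 2*x + 2)^2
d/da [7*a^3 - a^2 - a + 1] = 21*a^2 - 2*a - 1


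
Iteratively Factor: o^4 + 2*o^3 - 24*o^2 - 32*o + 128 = (o + 4)*(o^3 - 2*o^2 - 16*o + 32) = (o + 4)^2*(o^2 - 6*o + 8) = (o - 2)*(o + 4)^2*(o - 4)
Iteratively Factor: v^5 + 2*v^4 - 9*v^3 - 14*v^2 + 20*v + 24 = (v + 2)*(v^4 - 9*v^2 + 4*v + 12) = (v + 1)*(v + 2)*(v^3 - v^2 - 8*v + 12) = (v - 2)*(v + 1)*(v + 2)*(v^2 + v - 6) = (v - 2)*(v + 1)*(v + 2)*(v + 3)*(v - 2)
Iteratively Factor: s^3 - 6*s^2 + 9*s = (s - 3)*(s^2 - 3*s) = (s - 3)^2*(s)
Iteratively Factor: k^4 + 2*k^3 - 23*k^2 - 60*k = (k)*(k^3 + 2*k^2 - 23*k - 60) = k*(k + 4)*(k^2 - 2*k - 15) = k*(k - 5)*(k + 4)*(k + 3)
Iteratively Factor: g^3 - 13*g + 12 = (g - 1)*(g^2 + g - 12) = (g - 3)*(g - 1)*(g + 4)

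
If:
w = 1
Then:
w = 1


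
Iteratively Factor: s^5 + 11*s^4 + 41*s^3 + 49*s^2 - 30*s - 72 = (s + 3)*(s^4 + 8*s^3 + 17*s^2 - 2*s - 24) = (s - 1)*(s + 3)*(s^3 + 9*s^2 + 26*s + 24) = (s - 1)*(s + 3)*(s + 4)*(s^2 + 5*s + 6) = (s - 1)*(s + 2)*(s + 3)*(s + 4)*(s + 3)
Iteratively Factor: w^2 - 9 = (w + 3)*(w - 3)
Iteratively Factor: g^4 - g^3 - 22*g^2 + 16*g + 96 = (g + 2)*(g^3 - 3*g^2 - 16*g + 48) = (g - 4)*(g + 2)*(g^2 + g - 12) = (g - 4)*(g - 3)*(g + 2)*(g + 4)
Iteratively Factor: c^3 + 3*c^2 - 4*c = (c + 4)*(c^2 - c) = c*(c + 4)*(c - 1)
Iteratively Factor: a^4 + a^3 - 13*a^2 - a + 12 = (a + 1)*(a^3 - 13*a + 12) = (a + 1)*(a + 4)*(a^2 - 4*a + 3) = (a - 1)*(a + 1)*(a + 4)*(a - 3)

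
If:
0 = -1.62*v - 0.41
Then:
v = -0.25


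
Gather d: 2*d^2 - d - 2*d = 2*d^2 - 3*d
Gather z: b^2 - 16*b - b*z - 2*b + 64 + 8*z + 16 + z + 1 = b^2 - 18*b + z*(9 - b) + 81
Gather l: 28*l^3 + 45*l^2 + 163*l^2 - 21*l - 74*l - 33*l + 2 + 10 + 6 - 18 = 28*l^3 + 208*l^2 - 128*l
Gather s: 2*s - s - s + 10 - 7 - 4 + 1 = 0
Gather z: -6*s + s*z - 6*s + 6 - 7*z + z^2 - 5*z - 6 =-12*s + z^2 + z*(s - 12)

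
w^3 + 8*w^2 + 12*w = w*(w + 2)*(w + 6)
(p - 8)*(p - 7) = p^2 - 15*p + 56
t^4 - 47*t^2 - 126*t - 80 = (t - 8)*(t + 1)*(t + 2)*(t + 5)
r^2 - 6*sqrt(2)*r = r*(r - 6*sqrt(2))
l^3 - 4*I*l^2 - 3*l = l*(l - 3*I)*(l - I)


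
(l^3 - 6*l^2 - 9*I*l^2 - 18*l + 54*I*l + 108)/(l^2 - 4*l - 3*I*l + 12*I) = (l^2 - 6*l*(1 + I) + 36*I)/(l - 4)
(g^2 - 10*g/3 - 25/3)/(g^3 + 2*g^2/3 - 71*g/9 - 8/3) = 3*(3*g^2 - 10*g - 25)/(9*g^3 + 6*g^2 - 71*g - 24)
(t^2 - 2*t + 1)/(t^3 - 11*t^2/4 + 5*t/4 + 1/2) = 4*(t - 1)/(4*t^2 - 7*t - 2)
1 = 1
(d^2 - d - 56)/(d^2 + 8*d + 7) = (d - 8)/(d + 1)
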